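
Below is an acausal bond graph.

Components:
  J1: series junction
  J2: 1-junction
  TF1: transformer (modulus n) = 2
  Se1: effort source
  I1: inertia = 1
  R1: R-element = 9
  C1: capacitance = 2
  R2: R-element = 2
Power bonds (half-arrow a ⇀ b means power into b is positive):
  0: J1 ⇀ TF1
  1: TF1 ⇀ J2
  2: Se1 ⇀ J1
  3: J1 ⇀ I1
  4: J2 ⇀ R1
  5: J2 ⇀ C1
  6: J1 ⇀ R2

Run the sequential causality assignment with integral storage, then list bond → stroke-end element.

β2 stroke→J1  (source Se1 imposes e)
β3 stroke→I1  (prefer integral on I1)
β0 stroke→J1  (J1: bond 3 brought flow, rest push out)
β6 stroke→J1  (common-f at J1 fixed by 3)
β1 stroke→TF1  (TF1 one-in-one-out from 0)
β4 stroke→J2  (J2: bond 1 brought flow, rest push out)
β5 stroke→J2  (J2: bond 1 brought flow, rest push out)

β0 stroke→J1
β1 stroke→TF1
β2 stroke→J1
β3 stroke→I1
β4 stroke→J2
β5 stroke→J2
β6 stroke→J1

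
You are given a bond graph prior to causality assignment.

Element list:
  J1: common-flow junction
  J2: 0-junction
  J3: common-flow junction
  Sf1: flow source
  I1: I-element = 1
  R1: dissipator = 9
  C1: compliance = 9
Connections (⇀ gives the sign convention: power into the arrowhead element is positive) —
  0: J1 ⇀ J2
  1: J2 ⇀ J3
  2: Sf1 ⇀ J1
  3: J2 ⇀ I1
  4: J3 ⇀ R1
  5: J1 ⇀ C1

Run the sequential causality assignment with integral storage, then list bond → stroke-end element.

β0 stroke at J1
β1 stroke at J2
β2 stroke at Sf1
β3 stroke at I1
β4 stroke at J3
β5 stroke at J1

#2 stroke→Sf1  (Sf1: flow source, stroke at near end)
#0 stroke→J1  (common-f at J1 fixed by 2)
#5 stroke→J1  (J1 flow already set via bond 2)
#3 stroke→I1  (I1 outputs flow p/I1)
#1 stroke→J2  (closing 0-jn rule on J2)
#4 stroke→J3  (J3: bond 1 brought flow, rest push out)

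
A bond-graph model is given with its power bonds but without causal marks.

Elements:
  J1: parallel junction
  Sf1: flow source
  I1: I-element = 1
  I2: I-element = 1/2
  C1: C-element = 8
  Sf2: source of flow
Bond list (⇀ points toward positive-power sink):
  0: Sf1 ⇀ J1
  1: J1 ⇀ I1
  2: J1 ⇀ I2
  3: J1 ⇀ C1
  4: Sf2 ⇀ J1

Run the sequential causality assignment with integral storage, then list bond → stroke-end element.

#0 →Sf1
#1 →I1
#2 →I2
#3 →J1
#4 →Sf2

#0 →Sf1  (Sf1: flow source, stroke at near end)
#4 →Sf2  (Sf2 (Sf) sets flow on bond)
#1 →I1  (I1 outputs flow p/I1)
#2 →I2  (I2: I, integral causality)
#3 →J1  (J1: last free bond brings effort in)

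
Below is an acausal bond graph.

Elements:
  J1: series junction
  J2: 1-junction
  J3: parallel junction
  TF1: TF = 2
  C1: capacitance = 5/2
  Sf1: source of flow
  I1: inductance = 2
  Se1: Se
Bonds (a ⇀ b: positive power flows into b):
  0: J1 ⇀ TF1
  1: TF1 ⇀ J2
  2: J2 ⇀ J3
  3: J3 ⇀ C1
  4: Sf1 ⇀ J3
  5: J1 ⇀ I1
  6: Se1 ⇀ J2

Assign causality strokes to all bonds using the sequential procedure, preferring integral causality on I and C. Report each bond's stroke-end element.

β4 stroke→Sf1  (Sf1 fixes flow; stroke at Sf1)
β6 stroke→J2  (Se1: effort source, stroke at far end)
β3 stroke→J3  (prefer integral on C1)
β2 stroke→J2  (common-e at J3 fixed by 3)
β1 stroke→TF1  (closing 1-jn rule on J2)
β0 stroke→J1  (TF1: transformer flips bond 1)
β5 stroke→I1  (J1: last free bond brings flow in)

β0 stroke→J1
β1 stroke→TF1
β2 stroke→J2
β3 stroke→J3
β4 stroke→Sf1
β5 stroke→I1
β6 stroke→J2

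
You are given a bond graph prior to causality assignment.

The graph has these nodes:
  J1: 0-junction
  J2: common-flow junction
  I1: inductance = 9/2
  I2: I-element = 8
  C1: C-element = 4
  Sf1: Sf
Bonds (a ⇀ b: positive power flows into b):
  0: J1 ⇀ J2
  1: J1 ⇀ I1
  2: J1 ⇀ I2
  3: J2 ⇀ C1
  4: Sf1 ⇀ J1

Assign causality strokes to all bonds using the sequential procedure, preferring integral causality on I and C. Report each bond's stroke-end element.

bond 0 stroke at J1
bond 1 stroke at I1
bond 2 stroke at I2
bond 3 stroke at J2
bond 4 stroke at Sf1

#4 →Sf1  (Sf1: flow source, stroke at near end)
#1 →I1  (I1 outputs flow p/I1)
#2 →I2  (prefer integral on I2)
#0 →J1  (only one effort-in slot at J1)
#3 →J2  (1-jn J2 has f-setter on 0)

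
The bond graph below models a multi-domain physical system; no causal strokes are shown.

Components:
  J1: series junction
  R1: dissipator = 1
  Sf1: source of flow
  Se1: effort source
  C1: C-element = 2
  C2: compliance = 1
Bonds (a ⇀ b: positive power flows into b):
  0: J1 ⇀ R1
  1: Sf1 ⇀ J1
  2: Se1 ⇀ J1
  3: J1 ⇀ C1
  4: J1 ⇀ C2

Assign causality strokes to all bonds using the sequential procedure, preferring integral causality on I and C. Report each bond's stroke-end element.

bond 1 stroke at Sf1  (Sf1 (Sf) sets flow on bond)
bond 2 stroke at J1  (Se1 fixes effort; stroke away)
bond 0 stroke at J1  (common-f at J1 fixed by 1)
bond 3 stroke at J1  (1-jn J1 has f-setter on 1)
bond 4 stroke at J1  (common-f at J1 fixed by 1)

bond 0 |J1
bond 1 |Sf1
bond 2 |J1
bond 3 |J1
bond 4 |J1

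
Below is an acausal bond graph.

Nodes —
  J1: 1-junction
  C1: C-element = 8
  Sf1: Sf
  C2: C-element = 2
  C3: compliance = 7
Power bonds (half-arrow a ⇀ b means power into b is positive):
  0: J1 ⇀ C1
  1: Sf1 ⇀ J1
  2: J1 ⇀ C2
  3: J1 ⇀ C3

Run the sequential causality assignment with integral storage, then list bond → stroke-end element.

β1 |Sf1  (Sf1 fixes flow; stroke at Sf1)
β0 |J1  (1-jn J1 has f-setter on 1)
β2 |J1  (J1 flow already set via bond 1)
β3 |J1  (J1 flow already set via bond 1)

β0 |J1
β1 |Sf1
β2 |J1
β3 |J1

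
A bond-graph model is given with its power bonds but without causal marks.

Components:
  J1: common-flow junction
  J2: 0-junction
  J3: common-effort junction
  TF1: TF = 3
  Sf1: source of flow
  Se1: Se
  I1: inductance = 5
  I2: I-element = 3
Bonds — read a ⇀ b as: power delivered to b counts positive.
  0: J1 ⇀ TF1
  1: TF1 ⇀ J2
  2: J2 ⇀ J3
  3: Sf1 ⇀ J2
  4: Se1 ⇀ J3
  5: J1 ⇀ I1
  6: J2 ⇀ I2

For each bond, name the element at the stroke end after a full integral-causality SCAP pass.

β0 stroke→J1
β1 stroke→TF1
β2 stroke→J2
β3 stroke→Sf1
β4 stroke→J3
β5 stroke→I1
β6 stroke→I2

bond 3 →Sf1  (Sf1 (Sf) sets flow on bond)
bond 4 →J3  (Se1: effort source, stroke at far end)
bond 2 →J2  (J3: bond 4 brought effort, rest push out)
bond 1 →TF1  (0-jn J2 has e-setter on 2)
bond 6 →I2  (J2 effort already set via bond 2)
bond 0 →J1  (TF TF1: opposite of bond 1)
bond 5 →I1  (closing 1-jn rule on J1)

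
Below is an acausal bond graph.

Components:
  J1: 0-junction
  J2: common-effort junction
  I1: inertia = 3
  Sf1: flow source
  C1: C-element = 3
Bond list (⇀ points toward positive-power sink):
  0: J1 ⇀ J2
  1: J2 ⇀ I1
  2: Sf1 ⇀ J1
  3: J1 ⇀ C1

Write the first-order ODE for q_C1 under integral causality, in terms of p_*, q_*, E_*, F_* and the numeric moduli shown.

dq_C1/dt = F_Sf1 - p_I1/3

#2 →Sf1  (Sf1 fixes flow; stroke at Sf1)
#1 →I1  (prefer integral on I1)
#0 →J2  (J2 needs exactly one e-in)
#3 →J1  (J1 needs exactly one e-in)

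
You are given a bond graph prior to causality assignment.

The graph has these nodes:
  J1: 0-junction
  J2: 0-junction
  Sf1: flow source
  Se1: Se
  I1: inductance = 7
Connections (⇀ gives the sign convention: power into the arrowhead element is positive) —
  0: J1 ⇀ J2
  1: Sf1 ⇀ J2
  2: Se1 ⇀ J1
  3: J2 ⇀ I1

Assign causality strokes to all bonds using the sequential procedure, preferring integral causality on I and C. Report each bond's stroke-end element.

b0 →J2
b1 →Sf1
b2 →J1
b3 →I1

bond 1 stroke at Sf1  (Sf1: flow source, stroke at near end)
bond 2 stroke at J1  (source Se1 imposes e)
bond 0 stroke at J2  (0-jn J1 has e-setter on 2)
bond 3 stroke at I1  (0-jn J2 has e-setter on 0)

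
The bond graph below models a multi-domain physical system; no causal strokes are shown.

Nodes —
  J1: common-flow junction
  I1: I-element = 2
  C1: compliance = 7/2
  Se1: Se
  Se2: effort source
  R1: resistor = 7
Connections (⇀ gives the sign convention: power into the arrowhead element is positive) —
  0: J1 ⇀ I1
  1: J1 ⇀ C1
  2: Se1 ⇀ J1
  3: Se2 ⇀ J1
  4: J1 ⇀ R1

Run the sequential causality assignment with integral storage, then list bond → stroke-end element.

bond 2 stroke→J1  (source Se1 imposes e)
bond 3 stroke→J1  (Se2 fixes effort; stroke away)
bond 0 stroke→I1  (prefer integral on I1)
bond 1 stroke→J1  (1-jn J1 has f-setter on 0)
bond 4 stroke→J1  (1-jn J1 has f-setter on 0)

β0 →I1
β1 →J1
β2 →J1
β3 →J1
β4 →J1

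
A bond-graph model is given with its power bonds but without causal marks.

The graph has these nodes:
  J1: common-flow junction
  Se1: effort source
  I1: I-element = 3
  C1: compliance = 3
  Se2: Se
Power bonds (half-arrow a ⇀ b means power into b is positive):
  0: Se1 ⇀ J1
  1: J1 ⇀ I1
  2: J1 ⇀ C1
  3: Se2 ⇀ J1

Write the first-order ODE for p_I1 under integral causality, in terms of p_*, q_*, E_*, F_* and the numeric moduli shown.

bond 0 stroke→J1  (Se1: effort source, stroke at far end)
bond 3 stroke→J1  (Se2 fixes effort; stroke away)
bond 1 stroke→I1  (I1 integral (f out))
bond 2 stroke→J1  (1-jn J1 has f-setter on 1)

dp_I1/dt = E_Se1 + E_Se2 - q_C1/3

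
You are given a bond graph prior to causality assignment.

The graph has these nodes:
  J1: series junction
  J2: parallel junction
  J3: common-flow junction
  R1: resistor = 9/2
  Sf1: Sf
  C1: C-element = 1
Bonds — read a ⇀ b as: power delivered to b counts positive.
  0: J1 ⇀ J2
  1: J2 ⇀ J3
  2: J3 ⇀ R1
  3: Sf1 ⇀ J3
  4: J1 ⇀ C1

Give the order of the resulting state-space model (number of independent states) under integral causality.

β3 stroke→Sf1  (Sf1 (Sf) sets flow on bond)
β1 stroke→J3  (J3 flow already set via bond 3)
β2 stroke→J3  (1-jn J3 has f-setter on 3)
β0 stroke→J2  (J2: last free bond brings effort in)
β4 stroke→J1  (common-f at J1 fixed by 0)

1  (C1 all integral)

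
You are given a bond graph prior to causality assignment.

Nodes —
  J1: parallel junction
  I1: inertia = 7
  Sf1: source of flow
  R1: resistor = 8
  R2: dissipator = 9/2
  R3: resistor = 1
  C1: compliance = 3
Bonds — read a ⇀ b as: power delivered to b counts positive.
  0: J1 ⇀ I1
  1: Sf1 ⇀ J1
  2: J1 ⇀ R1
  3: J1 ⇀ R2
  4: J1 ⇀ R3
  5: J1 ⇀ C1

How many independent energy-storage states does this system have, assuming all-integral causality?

bond 1 →Sf1  (Sf1 (Sf) sets flow on bond)
bond 0 →I1  (I1: I, integral causality)
bond 5 →J1  (C1 integral (e out))
bond 2 →R1  (0-jn J1 has e-setter on 5)
bond 3 →R2  (J1: bond 5 brought effort, rest push out)
bond 4 →R3  (J1: bond 5 brought effort, rest push out)

2  (C1, I1 all integral)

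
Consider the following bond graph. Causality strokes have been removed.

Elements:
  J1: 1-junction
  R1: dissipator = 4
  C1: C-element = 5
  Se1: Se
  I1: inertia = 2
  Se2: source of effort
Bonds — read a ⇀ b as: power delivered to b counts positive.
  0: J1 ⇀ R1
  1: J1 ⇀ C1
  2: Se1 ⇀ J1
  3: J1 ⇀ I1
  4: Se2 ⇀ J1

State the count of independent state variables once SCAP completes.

2  (C1, I1 all integral)

b2 |J1  (source Se1 imposes e)
b4 |J1  (Se2 fixes effort; stroke away)
b1 |J1  (C1 integral (e out))
b3 |I1  (I1: I, integral causality)
b0 |J1  (1-jn J1 has f-setter on 3)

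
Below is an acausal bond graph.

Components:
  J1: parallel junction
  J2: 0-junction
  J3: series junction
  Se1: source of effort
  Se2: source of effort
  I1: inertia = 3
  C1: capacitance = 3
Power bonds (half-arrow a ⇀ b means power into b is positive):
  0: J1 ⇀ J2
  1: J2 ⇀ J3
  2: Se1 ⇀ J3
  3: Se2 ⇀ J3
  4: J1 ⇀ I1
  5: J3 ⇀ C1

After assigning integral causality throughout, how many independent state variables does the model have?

2  (C1, I1 all integral)

bond 2 |J3  (source Se1 imposes e)
bond 3 |J3  (source Se2 imposes e)
bond 4 |I1  (I1 integral (f out))
bond 0 |J1  (J1: last free bond brings effort in)
bond 1 |J2  (J2: last free bond brings effort in)
bond 5 |J3  (common-f at J3 fixed by 1)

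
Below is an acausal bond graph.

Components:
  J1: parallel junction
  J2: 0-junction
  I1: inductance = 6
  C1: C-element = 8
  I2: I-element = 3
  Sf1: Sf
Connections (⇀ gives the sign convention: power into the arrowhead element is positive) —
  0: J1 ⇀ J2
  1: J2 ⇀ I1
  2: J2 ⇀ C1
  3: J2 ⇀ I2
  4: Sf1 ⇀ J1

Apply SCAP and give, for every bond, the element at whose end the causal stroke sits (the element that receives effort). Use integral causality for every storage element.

bond 0 stroke→J1
bond 1 stroke→I1
bond 2 stroke→J2
bond 3 stroke→I2
bond 4 stroke→Sf1

#4 stroke at Sf1  (Sf1 (Sf) sets flow on bond)
#0 stroke at J1  (closing 0-jn rule on J1)
#1 stroke at I1  (I1 outputs flow p/I1)
#2 stroke at J2  (C1 integral (e out))
#3 stroke at I2  (J2 effort already set via bond 2)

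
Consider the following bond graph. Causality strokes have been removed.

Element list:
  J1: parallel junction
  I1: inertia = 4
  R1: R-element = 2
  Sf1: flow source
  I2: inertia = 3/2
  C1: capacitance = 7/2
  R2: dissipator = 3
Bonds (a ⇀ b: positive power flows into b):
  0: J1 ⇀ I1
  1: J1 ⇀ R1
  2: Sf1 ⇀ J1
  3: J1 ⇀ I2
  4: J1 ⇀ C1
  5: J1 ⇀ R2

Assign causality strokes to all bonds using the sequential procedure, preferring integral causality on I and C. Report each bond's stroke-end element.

b2 |Sf1  (Sf1 (Sf) sets flow on bond)
b0 |I1  (I1 integral (f out))
b3 |I2  (I2 outputs flow p/I2)
b4 |J1  (prefer integral on C1)
b1 |R1  (common-e at J1 fixed by 4)
b5 |R2  (J1 effort already set via bond 4)

b0 |I1
b1 |R1
b2 |Sf1
b3 |I2
b4 |J1
b5 |R2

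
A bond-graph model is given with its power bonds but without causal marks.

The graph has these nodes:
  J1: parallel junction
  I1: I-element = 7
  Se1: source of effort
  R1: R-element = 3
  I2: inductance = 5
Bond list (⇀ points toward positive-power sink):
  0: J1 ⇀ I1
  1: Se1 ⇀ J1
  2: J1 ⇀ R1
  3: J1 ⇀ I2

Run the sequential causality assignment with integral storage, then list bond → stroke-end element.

bond 1 |J1  (Se1: effort source, stroke at far end)
bond 0 |I1  (J1: bond 1 brought effort, rest push out)
bond 2 |R1  (J1: bond 1 brought effort, rest push out)
bond 3 |I2  (J1 effort already set via bond 1)

β0 stroke at I1
β1 stroke at J1
β2 stroke at R1
β3 stroke at I2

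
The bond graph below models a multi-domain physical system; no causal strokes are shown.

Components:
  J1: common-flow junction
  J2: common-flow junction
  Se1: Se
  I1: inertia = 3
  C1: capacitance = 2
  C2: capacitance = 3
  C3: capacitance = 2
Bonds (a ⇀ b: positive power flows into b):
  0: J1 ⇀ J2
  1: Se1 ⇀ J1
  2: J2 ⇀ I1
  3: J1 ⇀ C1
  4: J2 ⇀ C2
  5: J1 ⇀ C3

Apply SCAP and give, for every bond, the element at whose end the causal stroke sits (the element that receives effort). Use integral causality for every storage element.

β0 stroke at J2
β1 stroke at J1
β2 stroke at I1
β3 stroke at J1
β4 stroke at J2
β5 stroke at J1

bond 1 |J1  (Se1 (Se) sets effort on bond)
bond 2 |I1  (I1: I, integral causality)
bond 0 |J2  (1-jn J2 has f-setter on 2)
bond 4 |J2  (1-jn J2 has f-setter on 2)
bond 3 |J1  (1-jn J1 has f-setter on 0)
bond 5 |J1  (common-f at J1 fixed by 0)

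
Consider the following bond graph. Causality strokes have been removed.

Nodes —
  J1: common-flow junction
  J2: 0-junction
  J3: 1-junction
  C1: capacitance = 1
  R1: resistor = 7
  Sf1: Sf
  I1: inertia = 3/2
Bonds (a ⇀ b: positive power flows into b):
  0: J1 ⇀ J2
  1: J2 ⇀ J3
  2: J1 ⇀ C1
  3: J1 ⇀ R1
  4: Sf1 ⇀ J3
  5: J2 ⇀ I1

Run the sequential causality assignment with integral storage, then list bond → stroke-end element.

β0 stroke→J2
β1 stroke→J3
β2 stroke→J1
β3 stroke→J1
β4 stroke→Sf1
β5 stroke→I1

bond 4 stroke at Sf1  (Sf1: flow source, stroke at near end)
bond 1 stroke at J3  (J3: bond 4 brought flow, rest push out)
bond 2 stroke at J1  (C1 outputs effort q/C1)
bond 5 stroke at I1  (I1: I, integral causality)
bond 0 stroke at J2  (J2: last free bond brings effort in)
bond 3 stroke at J1  (J1 flow already set via bond 0)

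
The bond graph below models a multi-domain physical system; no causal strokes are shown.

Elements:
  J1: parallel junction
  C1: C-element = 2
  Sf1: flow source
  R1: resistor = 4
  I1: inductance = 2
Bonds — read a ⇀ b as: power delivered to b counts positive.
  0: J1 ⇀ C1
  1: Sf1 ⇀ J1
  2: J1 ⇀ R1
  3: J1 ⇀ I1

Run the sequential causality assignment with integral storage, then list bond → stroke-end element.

b0 stroke→J1
b1 stroke→Sf1
b2 stroke→R1
b3 stroke→I1

bond 1 stroke at Sf1  (Sf1: flow source, stroke at near end)
bond 0 stroke at J1  (C1: C, integral causality)
bond 2 stroke at R1  (J1: bond 0 brought effort, rest push out)
bond 3 stroke at I1  (0-jn J1 has e-setter on 0)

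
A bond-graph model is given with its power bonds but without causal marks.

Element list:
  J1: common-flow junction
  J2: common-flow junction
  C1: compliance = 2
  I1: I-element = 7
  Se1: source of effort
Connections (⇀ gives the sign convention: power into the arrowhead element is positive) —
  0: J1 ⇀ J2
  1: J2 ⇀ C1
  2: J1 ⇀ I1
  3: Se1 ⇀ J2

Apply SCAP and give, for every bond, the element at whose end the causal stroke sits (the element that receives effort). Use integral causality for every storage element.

bond 0 stroke at J1
bond 1 stroke at J2
bond 2 stroke at I1
bond 3 stroke at J2

#3 stroke→J2  (source Se1 imposes e)
#1 stroke→J2  (prefer integral on C1)
#0 stroke→J1  (J2 needs exactly one f-in)
#2 stroke→I1  (only one flow-in slot at J1)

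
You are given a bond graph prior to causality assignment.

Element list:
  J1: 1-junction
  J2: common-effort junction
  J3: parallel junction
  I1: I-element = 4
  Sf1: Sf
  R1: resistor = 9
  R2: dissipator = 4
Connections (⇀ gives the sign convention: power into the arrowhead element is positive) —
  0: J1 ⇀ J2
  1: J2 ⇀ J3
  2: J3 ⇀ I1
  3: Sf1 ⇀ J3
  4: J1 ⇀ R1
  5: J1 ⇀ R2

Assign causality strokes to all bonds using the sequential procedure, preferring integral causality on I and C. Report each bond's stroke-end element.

b0 stroke→J2
b1 stroke→J3
b2 stroke→I1
b3 stroke→Sf1
b4 stroke→J1
b5 stroke→J1

#3 |Sf1  (source Sf1 imposes f)
#2 |I1  (I1 outputs flow p/I1)
#1 |J3  (J3: last free bond brings effort in)
#0 |J2  (closing 0-jn rule on J2)
#4 |J1  (common-f at J1 fixed by 0)
#5 |J1  (J1: bond 0 brought flow, rest push out)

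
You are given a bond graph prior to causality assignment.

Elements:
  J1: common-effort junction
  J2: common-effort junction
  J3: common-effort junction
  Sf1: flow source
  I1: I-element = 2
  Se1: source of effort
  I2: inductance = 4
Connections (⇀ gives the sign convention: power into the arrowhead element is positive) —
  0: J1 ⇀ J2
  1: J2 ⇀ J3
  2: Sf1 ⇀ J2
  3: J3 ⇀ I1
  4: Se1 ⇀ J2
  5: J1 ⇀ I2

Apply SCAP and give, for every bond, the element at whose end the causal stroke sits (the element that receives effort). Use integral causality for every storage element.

bond 0 stroke at J1
bond 1 stroke at J3
bond 2 stroke at Sf1
bond 3 stroke at I1
bond 4 stroke at J2
bond 5 stroke at I2

#2 →Sf1  (Sf1 fixes flow; stroke at Sf1)
#4 →J2  (Se1 fixes effort; stroke away)
#0 →J1  (0-jn J2 has e-setter on 4)
#1 →J3  (0-jn J2 has e-setter on 4)
#3 →I1  (J3: bond 1 brought effort, rest push out)
#5 →I2  (J1: bond 0 brought effort, rest push out)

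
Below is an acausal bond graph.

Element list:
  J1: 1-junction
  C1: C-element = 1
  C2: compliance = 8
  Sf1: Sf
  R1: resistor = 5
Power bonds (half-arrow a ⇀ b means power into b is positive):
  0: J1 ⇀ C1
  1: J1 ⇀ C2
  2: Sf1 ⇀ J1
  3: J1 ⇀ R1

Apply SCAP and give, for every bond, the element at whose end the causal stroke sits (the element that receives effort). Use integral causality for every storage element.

bond 2 stroke→Sf1  (Sf1 fixes flow; stroke at Sf1)
bond 0 stroke→J1  (J1 flow already set via bond 2)
bond 1 stroke→J1  (J1 flow already set via bond 2)
bond 3 stroke→J1  (common-f at J1 fixed by 2)

bond 0 stroke→J1
bond 1 stroke→J1
bond 2 stroke→Sf1
bond 3 stroke→J1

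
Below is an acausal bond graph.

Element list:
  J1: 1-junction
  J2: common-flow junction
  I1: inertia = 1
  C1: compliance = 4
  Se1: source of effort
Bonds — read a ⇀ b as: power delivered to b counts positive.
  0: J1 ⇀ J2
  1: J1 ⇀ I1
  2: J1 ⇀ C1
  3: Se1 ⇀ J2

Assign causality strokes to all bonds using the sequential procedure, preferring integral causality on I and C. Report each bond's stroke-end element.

#0 stroke at J1
#1 stroke at I1
#2 stroke at J1
#3 stroke at J2

b3 |J2  (source Se1 imposes e)
b0 |J1  (J2 needs exactly one f-in)
b1 |I1  (I1 integral (f out))
b2 |J1  (common-f at J1 fixed by 1)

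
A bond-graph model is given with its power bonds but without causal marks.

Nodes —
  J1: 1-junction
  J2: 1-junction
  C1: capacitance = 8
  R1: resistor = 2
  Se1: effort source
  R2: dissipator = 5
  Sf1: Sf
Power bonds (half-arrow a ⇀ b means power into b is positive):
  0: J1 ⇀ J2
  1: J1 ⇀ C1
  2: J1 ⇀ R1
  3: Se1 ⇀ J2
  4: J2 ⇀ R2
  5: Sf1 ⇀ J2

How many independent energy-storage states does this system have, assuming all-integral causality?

1  (C1 all integral)

#3 |J2  (Se1 (Se) sets effort on bond)
#5 |Sf1  (Sf1 (Sf) sets flow on bond)
#0 |J2  (1-jn J2 has f-setter on 5)
#4 |J2  (J2 flow already set via bond 5)
#1 |J1  (1-jn J1 has f-setter on 0)
#2 |J1  (common-f at J1 fixed by 0)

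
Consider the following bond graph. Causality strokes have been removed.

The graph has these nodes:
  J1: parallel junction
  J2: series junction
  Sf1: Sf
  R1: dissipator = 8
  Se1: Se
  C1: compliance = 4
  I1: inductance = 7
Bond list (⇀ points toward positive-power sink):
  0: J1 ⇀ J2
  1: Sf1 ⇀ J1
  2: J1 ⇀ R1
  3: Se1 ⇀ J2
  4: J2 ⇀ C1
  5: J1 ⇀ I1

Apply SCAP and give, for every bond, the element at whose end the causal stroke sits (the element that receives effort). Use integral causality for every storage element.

β1 |Sf1  (Sf1 (Sf) sets flow on bond)
β3 |J2  (Se1 (Se) sets effort on bond)
β4 |J2  (C1 integral (e out))
β0 |J1  (closing 1-jn rule on J2)
β2 |R1  (0-jn J1 has e-setter on 0)
β5 |I1  (J1: bond 0 brought effort, rest push out)

#0 →J1
#1 →Sf1
#2 →R1
#3 →J2
#4 →J2
#5 →I1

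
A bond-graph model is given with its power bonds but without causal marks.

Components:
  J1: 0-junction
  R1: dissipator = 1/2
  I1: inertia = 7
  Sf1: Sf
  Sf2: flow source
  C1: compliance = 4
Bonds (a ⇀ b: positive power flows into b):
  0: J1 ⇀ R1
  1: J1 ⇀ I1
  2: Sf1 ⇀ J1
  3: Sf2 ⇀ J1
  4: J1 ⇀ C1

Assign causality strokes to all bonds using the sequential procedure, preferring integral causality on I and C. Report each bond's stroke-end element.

bond 0 stroke→R1
bond 1 stroke→I1
bond 2 stroke→Sf1
bond 3 stroke→Sf2
bond 4 stroke→J1

#2 |Sf1  (Sf1: flow source, stroke at near end)
#3 |Sf2  (source Sf2 imposes f)
#1 |I1  (I1 integral (f out))
#4 |J1  (C1 integral (e out))
#0 |R1  (common-e at J1 fixed by 4)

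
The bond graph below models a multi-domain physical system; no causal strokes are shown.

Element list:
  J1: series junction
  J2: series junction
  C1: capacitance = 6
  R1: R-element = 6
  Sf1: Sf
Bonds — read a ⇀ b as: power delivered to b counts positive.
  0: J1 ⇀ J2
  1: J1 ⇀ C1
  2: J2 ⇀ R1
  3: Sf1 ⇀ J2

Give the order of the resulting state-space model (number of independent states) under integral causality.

β3 |Sf1  (Sf1 fixes flow; stroke at Sf1)
β0 |J2  (1-jn J2 has f-setter on 3)
β2 |J2  (1-jn J2 has f-setter on 3)
β1 |J1  (J1 flow already set via bond 0)

1  (C1 all integral)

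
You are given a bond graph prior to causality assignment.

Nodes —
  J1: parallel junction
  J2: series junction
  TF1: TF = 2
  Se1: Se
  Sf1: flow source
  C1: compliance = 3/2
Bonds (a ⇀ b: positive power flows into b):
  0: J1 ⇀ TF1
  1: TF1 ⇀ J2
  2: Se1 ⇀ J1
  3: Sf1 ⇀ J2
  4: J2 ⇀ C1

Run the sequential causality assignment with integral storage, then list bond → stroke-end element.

#2 stroke→J1  (Se1 fixes effort; stroke away)
#3 stroke→Sf1  (Sf1 fixes flow; stroke at Sf1)
#0 stroke→TF1  (common-e at J1 fixed by 2)
#1 stroke→J2  (1-jn J2 has f-setter on 3)
#4 stroke→J2  (J2 flow already set via bond 3)

β0 stroke at TF1
β1 stroke at J2
β2 stroke at J1
β3 stroke at Sf1
β4 stroke at J2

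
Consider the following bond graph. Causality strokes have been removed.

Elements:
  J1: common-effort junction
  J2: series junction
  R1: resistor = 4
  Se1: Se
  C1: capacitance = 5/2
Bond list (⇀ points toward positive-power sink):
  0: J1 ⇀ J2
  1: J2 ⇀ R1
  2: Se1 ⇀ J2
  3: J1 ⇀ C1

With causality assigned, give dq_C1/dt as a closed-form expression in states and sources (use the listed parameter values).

dq_C1/dt = -E_Se1/4 - q_C1/10

bond 2 stroke→J2  (Se1 (Se) sets effort on bond)
bond 3 stroke→J1  (prefer integral on C1)
bond 0 stroke→J2  (0-jn J1 has e-setter on 3)
bond 1 stroke→R1  (closing 1-jn rule on J2)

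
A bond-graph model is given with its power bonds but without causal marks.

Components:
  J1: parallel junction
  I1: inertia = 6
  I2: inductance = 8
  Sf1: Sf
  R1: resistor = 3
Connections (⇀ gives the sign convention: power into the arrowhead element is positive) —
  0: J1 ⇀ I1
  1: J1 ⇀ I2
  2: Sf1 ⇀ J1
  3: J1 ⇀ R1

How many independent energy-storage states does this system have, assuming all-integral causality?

bond 2 stroke→Sf1  (Sf1: flow source, stroke at near end)
bond 0 stroke→I1  (I1 outputs flow p/I1)
bond 1 stroke→I2  (prefer integral on I2)
bond 3 stroke→J1  (J1 needs exactly one e-in)

2  (I1, I2 all integral)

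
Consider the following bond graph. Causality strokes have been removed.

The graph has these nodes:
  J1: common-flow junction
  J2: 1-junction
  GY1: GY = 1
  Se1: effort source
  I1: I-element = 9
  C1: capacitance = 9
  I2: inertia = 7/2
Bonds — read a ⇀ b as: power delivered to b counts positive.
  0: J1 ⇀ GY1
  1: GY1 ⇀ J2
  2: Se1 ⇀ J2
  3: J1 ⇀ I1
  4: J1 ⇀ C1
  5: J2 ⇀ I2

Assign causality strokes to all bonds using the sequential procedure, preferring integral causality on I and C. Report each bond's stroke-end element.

β2 →J2  (source Se1 imposes e)
β3 →I1  (I1: I, integral causality)
β0 →J1  (J1 flow already set via bond 3)
β4 →J1  (J1: bond 3 brought flow, rest push out)
β1 →J2  (GY1: gyrator matches bond 0)
β5 →I2  (only one flow-in slot at J2)

β0 |J1
β1 |J2
β2 |J2
β3 |I1
β4 |J1
β5 |I2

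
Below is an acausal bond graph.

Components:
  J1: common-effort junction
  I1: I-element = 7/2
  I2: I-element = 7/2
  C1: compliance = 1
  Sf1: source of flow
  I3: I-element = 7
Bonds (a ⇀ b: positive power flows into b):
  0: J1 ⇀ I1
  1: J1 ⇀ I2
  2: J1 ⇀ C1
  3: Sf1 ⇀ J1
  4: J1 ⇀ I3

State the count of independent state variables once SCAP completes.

4  (C1, I1, I2, I3 all integral)

β3 stroke→Sf1  (source Sf1 imposes f)
β0 stroke→I1  (I1: I, integral causality)
β1 stroke→I2  (I2 outputs flow p/I2)
β2 stroke→J1  (C1 outputs effort q/C1)
β4 stroke→I3  (J1 effort already set via bond 2)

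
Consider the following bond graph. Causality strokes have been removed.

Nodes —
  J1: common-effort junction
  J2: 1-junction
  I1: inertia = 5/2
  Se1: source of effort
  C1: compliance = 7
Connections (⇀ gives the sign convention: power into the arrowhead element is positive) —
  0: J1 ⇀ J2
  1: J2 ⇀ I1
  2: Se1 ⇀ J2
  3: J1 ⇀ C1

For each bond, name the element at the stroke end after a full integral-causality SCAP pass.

#2 stroke→J2  (source Se1 imposes e)
#1 stroke→I1  (I1 outputs flow p/I1)
#0 stroke→J2  (J2 flow already set via bond 1)
#3 stroke→J1  (J1 needs exactly one e-in)

b0 |J2
b1 |I1
b2 |J2
b3 |J1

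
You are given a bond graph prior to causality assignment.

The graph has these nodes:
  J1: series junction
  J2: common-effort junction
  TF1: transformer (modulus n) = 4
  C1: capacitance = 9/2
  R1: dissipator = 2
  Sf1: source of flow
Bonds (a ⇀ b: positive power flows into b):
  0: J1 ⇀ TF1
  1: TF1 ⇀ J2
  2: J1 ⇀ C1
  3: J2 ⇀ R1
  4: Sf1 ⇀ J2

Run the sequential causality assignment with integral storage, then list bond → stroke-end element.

β4 stroke→Sf1  (Sf1 fixes flow; stroke at Sf1)
β2 stroke→J1  (C1 outputs effort q/C1)
β0 stroke→TF1  (J1 needs exactly one f-in)
β1 stroke→J2  (through TF1, causality passes straight; one stroke at TF1)
β3 stroke→R1  (common-e at J2 fixed by 1)

b0 →TF1
b1 →J2
b2 →J1
b3 →R1
b4 →Sf1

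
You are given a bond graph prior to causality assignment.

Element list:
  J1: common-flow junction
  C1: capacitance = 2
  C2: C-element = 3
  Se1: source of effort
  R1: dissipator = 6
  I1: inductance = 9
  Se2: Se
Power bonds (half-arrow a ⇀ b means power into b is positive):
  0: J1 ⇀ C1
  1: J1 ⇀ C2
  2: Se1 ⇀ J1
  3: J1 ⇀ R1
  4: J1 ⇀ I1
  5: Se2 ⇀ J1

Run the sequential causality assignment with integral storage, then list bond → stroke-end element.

bond 0 stroke at J1
bond 1 stroke at J1
bond 2 stroke at J1
bond 3 stroke at J1
bond 4 stroke at I1
bond 5 stroke at J1

bond 2 →J1  (Se1: effort source, stroke at far end)
bond 5 →J1  (Se2: effort source, stroke at far end)
bond 0 →J1  (C1: C, integral causality)
bond 1 →J1  (prefer integral on C2)
bond 4 →I1  (I1: I, integral causality)
bond 3 →J1  (J1 flow already set via bond 4)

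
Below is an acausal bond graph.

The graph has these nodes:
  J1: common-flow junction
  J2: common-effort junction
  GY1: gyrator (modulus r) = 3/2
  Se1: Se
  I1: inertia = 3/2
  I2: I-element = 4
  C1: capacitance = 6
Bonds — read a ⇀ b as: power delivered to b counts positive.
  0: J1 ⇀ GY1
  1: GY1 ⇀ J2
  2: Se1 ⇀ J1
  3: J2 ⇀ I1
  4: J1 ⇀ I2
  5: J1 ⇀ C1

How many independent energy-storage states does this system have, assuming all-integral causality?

β2 |J1  (Se1 fixes effort; stroke away)
β3 |I1  (I1 outputs flow p/I1)
β1 |J2  (only one effort-in slot at J2)
β0 |J1  (GY GY1: same side as bond 1)
β4 |I2  (I2 outputs flow p/I2)
β5 |J1  (J1: bond 4 brought flow, rest push out)

3  (C1, I1, I2 all integral)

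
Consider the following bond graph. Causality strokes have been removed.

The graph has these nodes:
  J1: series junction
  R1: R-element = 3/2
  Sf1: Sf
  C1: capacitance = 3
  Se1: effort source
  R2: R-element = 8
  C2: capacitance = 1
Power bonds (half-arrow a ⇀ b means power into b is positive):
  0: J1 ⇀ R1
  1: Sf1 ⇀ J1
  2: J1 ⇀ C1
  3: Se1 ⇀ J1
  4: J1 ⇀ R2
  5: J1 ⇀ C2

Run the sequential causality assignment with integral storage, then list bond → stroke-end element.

bond 0 →J1
bond 1 →Sf1
bond 2 →J1
bond 3 →J1
bond 4 →J1
bond 5 →J1

bond 1 stroke→Sf1  (source Sf1 imposes f)
bond 3 stroke→J1  (Se1 (Se) sets effort on bond)
bond 0 stroke→J1  (1-jn J1 has f-setter on 1)
bond 2 stroke→J1  (1-jn J1 has f-setter on 1)
bond 4 stroke→J1  (J1 flow already set via bond 1)
bond 5 stroke→J1  (1-jn J1 has f-setter on 1)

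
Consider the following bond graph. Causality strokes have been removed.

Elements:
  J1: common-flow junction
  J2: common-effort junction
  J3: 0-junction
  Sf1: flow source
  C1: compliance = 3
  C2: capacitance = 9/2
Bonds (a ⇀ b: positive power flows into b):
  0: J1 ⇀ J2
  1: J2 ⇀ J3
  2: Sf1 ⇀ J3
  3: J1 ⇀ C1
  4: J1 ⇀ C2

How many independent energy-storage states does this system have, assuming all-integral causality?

2  (C1, C2 all integral)

#2 stroke at Sf1  (Sf1 fixes flow; stroke at Sf1)
#1 stroke at J3  (only one effort-in slot at J3)
#0 stroke at J2  (only one effort-in slot at J2)
#3 stroke at J1  (common-f at J1 fixed by 0)
#4 stroke at J1  (J1 flow already set via bond 0)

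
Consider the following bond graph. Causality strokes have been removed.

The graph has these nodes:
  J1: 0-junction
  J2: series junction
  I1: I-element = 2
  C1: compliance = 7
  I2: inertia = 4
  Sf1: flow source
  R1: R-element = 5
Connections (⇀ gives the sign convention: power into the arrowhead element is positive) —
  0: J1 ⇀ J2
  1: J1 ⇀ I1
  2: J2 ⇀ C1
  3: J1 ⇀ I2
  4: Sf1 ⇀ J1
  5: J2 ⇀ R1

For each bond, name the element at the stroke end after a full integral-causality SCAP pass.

β0 stroke→J1
β1 stroke→I1
β2 stroke→J2
β3 stroke→I2
β4 stroke→Sf1
β5 stroke→J2

β4 |Sf1  (source Sf1 imposes f)
β1 |I1  (prefer integral on I1)
β2 |J2  (C1: C, integral causality)
β3 |I2  (prefer integral on I2)
β0 |J1  (J1 needs exactly one e-in)
β5 |J2  (J2: bond 0 brought flow, rest push out)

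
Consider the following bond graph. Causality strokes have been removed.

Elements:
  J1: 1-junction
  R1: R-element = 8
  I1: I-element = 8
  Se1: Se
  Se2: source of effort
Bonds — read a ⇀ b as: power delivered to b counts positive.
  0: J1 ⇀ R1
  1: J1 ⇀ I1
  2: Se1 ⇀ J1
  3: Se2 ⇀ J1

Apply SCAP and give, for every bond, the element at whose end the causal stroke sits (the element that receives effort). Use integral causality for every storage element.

#0 |J1
#1 |I1
#2 |J1
#3 |J1

#2 |J1  (Se1 (Se) sets effort on bond)
#3 |J1  (Se2 fixes effort; stroke away)
#1 |I1  (prefer integral on I1)
#0 |J1  (common-f at J1 fixed by 1)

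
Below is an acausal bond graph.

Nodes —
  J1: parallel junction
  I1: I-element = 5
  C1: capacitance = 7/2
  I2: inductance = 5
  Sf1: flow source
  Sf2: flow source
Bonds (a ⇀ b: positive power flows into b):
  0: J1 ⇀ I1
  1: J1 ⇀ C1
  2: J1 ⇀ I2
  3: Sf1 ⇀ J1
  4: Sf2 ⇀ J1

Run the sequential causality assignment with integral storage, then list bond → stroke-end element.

bond 0 stroke at I1
bond 1 stroke at J1
bond 2 stroke at I2
bond 3 stroke at Sf1
bond 4 stroke at Sf2

#3 →Sf1  (Sf1 fixes flow; stroke at Sf1)
#4 →Sf2  (Sf2 (Sf) sets flow on bond)
#0 →I1  (prefer integral on I1)
#1 →J1  (C1 outputs effort q/C1)
#2 →I2  (0-jn J1 has e-setter on 1)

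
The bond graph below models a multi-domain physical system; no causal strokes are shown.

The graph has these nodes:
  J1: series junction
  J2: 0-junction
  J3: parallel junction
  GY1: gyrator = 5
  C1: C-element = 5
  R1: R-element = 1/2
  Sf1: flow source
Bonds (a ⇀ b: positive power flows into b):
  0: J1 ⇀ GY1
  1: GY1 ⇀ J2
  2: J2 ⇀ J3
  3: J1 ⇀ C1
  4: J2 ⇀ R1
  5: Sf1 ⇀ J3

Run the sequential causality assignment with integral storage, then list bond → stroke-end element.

bond 0 →GY1
bond 1 →GY1
bond 2 →J3
bond 3 →J1
bond 4 →J2
bond 5 →Sf1

#5 stroke at Sf1  (source Sf1 imposes f)
#2 stroke at J3  (closing 0-jn rule on J3)
#3 stroke at J1  (C1 outputs effort q/C1)
#0 stroke at GY1  (J1 needs exactly one f-in)
#1 stroke at GY1  (GY1 both-in/both-out from 0)
#4 stroke at J2  (J2 needs exactly one e-in)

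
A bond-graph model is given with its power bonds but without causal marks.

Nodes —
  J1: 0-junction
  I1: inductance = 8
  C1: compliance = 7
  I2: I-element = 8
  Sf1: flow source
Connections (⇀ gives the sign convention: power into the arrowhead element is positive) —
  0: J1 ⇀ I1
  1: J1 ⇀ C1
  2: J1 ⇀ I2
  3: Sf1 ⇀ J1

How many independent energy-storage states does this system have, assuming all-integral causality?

3  (C1, I1, I2 all integral)

β3 →Sf1  (Sf1: flow source, stroke at near end)
β0 →I1  (I1: I, integral causality)
β1 →J1  (prefer integral on C1)
β2 →I2  (J1: bond 1 brought effort, rest push out)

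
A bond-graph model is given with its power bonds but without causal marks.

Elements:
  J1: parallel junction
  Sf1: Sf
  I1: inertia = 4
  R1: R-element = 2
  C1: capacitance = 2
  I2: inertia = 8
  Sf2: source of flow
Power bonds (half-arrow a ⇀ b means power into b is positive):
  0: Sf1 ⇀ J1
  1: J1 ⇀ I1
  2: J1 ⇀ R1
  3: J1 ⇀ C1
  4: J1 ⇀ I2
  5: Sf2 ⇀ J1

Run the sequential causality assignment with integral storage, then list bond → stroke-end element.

b0 stroke→Sf1
b1 stroke→I1
b2 stroke→R1
b3 stroke→J1
b4 stroke→I2
b5 stroke→Sf2

β0 stroke→Sf1  (Sf1 fixes flow; stroke at Sf1)
β5 stroke→Sf2  (Sf2 (Sf) sets flow on bond)
β1 stroke→I1  (I1 integral (f out))
β3 stroke→J1  (C1: C, integral causality)
β2 stroke→R1  (common-e at J1 fixed by 3)
β4 stroke→I2  (J1 effort already set via bond 3)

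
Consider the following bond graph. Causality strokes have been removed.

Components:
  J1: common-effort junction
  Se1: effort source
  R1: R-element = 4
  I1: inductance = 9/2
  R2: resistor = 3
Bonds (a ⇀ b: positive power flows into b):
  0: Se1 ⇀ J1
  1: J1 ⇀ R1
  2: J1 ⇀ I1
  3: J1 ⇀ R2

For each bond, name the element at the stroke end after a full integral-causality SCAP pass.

β0 stroke→J1  (Se1 fixes effort; stroke away)
β1 stroke→R1  (J1 effort already set via bond 0)
β2 stroke→I1  (J1 effort already set via bond 0)
β3 stroke→R2  (common-e at J1 fixed by 0)

β0 stroke→J1
β1 stroke→R1
β2 stroke→I1
β3 stroke→R2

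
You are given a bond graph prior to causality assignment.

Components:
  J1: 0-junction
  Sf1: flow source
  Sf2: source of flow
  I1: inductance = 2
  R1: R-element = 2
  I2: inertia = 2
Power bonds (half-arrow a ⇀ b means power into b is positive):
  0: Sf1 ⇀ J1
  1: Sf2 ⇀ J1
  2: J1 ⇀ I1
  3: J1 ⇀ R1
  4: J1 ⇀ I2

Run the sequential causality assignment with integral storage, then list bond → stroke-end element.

β0 stroke at Sf1
β1 stroke at Sf2
β2 stroke at I1
β3 stroke at J1
β4 stroke at I2

#0 stroke→Sf1  (Sf1 (Sf) sets flow on bond)
#1 stroke→Sf2  (source Sf2 imposes f)
#2 stroke→I1  (I1 integral (f out))
#4 stroke→I2  (I2 integral (f out))
#3 stroke→J1  (closing 0-jn rule on J1)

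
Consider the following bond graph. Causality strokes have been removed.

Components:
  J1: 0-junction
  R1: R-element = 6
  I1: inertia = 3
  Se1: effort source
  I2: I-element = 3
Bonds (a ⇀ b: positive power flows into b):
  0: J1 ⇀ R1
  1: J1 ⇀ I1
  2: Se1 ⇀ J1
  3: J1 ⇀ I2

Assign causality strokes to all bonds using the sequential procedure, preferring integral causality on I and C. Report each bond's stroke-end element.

#2 →J1  (Se1 fixes effort; stroke away)
#0 →R1  (J1: bond 2 brought effort, rest push out)
#1 →I1  (J1: bond 2 brought effort, rest push out)
#3 →I2  (J1 effort already set via bond 2)

β0 stroke at R1
β1 stroke at I1
β2 stroke at J1
β3 stroke at I2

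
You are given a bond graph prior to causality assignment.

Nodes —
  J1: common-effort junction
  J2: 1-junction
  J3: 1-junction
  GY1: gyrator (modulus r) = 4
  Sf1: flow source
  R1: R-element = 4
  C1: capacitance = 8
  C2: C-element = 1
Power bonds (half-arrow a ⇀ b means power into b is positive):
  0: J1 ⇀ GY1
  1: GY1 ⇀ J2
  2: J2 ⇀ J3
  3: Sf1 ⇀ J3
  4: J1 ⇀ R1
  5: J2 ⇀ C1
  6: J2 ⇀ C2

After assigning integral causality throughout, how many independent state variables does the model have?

2  (C1, C2 all integral)

b3 stroke→Sf1  (Sf1: flow source, stroke at near end)
b2 stroke→J3  (common-f at J3 fixed by 3)
b1 stroke→J2  (common-f at J2 fixed by 2)
b5 stroke→J2  (J2: bond 2 brought flow, rest push out)
b6 stroke→J2  (J2: bond 2 brought flow, rest push out)
b0 stroke→J1  (through GY1, causality inverts; strokes same side of GY1)
b4 stroke→R1  (J1 effort already set via bond 0)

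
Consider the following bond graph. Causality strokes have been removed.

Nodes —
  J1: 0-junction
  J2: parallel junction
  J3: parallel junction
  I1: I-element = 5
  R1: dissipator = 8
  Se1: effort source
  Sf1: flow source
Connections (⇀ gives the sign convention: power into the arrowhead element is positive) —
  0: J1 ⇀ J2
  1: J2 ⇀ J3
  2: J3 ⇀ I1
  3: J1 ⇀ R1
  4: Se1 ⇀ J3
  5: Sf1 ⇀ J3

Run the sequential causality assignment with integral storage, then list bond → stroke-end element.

β0 stroke at J1
β1 stroke at J2
β2 stroke at I1
β3 stroke at R1
β4 stroke at J3
β5 stroke at Sf1

b4 stroke at J3  (Se1 (Se) sets effort on bond)
b5 stroke at Sf1  (Sf1: flow source, stroke at near end)
b1 stroke at J2  (common-e at J3 fixed by 4)
b2 stroke at I1  (0-jn J3 has e-setter on 4)
b0 stroke at J1  (J2: bond 1 brought effort, rest push out)
b3 stroke at R1  (J1: bond 0 brought effort, rest push out)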